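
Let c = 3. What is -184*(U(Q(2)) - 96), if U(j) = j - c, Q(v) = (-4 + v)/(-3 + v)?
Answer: 17848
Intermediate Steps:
Q(v) = (-4 + v)/(-3 + v)
U(j) = -3 + j (U(j) = j - 1*3 = j - 3 = -3 + j)
-184*(U(Q(2)) - 96) = -184*((-3 + (-4 + 2)/(-3 + 2)) - 96) = -184*((-3 - 2/(-1)) - 96) = -184*((-3 - 1*(-2)) - 96) = -184*((-3 + 2) - 96) = -184*(-1 - 96) = -184*(-97) = 17848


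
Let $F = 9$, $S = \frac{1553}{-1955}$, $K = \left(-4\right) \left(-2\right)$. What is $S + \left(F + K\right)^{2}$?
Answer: $\frac{563442}{1955} \approx 288.21$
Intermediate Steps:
$K = 8$
$S = - \frac{1553}{1955}$ ($S = 1553 \left(- \frac{1}{1955}\right) = - \frac{1553}{1955} \approx -0.79437$)
$S + \left(F + K\right)^{2} = - \frac{1553}{1955} + \left(9 + 8\right)^{2} = - \frac{1553}{1955} + 17^{2} = - \frac{1553}{1955} + 289 = \frac{563442}{1955}$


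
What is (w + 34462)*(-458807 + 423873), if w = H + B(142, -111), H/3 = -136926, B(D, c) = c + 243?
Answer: 13141611856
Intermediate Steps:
B(D, c) = 243 + c
H = -410778 (H = 3*(-136926) = -410778)
w = -410646 (w = -410778 + (243 - 111) = -410778 + 132 = -410646)
(w + 34462)*(-458807 + 423873) = (-410646 + 34462)*(-458807 + 423873) = -376184*(-34934) = 13141611856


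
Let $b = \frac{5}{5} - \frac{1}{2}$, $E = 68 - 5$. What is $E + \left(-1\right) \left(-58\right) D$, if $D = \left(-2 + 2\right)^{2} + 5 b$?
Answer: $208$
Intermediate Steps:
$E = 63$ ($E = 68 - 5 = 63$)
$b = \frac{1}{2}$ ($b = 5 \cdot \frac{1}{5} - \frac{1}{2} = 1 - \frac{1}{2} = \frac{1}{2} \approx 0.5$)
$D = \frac{5}{2}$ ($D = \left(-2 + 2\right)^{2} + 5 \cdot \frac{1}{2} = 0^{2} + \frac{5}{2} = 0 + \frac{5}{2} = \frac{5}{2} \approx 2.5$)
$E + \left(-1\right) \left(-58\right) D = 63 + \left(-1\right) \left(-58\right) \frac{5}{2} = 63 + 58 \cdot \frac{5}{2} = 63 + 145 = 208$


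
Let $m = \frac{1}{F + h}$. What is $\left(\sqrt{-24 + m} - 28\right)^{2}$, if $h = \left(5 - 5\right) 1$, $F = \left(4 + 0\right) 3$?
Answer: $\frac{\left(168 - i \sqrt{861}\right)^{2}}{36} \approx 760.08 - 273.87 i$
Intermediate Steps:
$F = 12$ ($F = 4 \cdot 3 = 12$)
$h = 0$ ($h = 0 \cdot 1 = 0$)
$m = \frac{1}{12}$ ($m = \frac{1}{12 + 0} = \frac{1}{12} \approx 0.083333$)
$\left(\sqrt{-24 + m} - 28\right)^{2} = \left(\sqrt{-24 + \frac{1}{12}} - 28\right)^{2} = \left(\sqrt{- \frac{287}{12}} - 28\right)^{2} = \left(\frac{i \sqrt{861}}{6} - 28\right)^{2} = \left(-28 + \frac{i \sqrt{861}}{6}\right)^{2}$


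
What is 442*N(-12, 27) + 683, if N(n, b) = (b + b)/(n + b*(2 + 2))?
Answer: 7453/8 ≈ 931.63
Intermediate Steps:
N(n, b) = 2*b/(n + 4*b) (N(n, b) = (2*b)/(n + b*4) = (2*b)/(n + 4*b) = 2*b/(n + 4*b))
442*N(-12, 27) + 683 = 442*(2*27/(-12 + 4*27)) + 683 = 442*(2*27/(-12 + 108)) + 683 = 442*(2*27/96) + 683 = 442*(2*27*(1/96)) + 683 = 442*(9/16) + 683 = 1989/8 + 683 = 7453/8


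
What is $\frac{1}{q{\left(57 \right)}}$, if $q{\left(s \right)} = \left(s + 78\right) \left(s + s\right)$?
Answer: $\frac{1}{15390} \approx 6.4977 \cdot 10^{-5}$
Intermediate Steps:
$q{\left(s \right)} = 2 s \left(78 + s\right)$ ($q{\left(s \right)} = \left(78 + s\right) 2 s = 2 s \left(78 + s\right)$)
$\frac{1}{q{\left(57 \right)}} = \frac{1}{2 \cdot 57 \left(78 + 57\right)} = \frac{1}{2 \cdot 57 \cdot 135} = \frac{1}{15390}$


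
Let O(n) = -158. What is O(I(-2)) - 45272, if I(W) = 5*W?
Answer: -45430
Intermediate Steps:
O(I(-2)) - 45272 = -158 - 45272 = -45430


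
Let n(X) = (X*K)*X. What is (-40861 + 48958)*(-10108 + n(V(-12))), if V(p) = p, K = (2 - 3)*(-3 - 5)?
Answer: -72516732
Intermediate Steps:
K = 8 (K = -1*(-8) = 8)
n(X) = 8*X² (n(X) = (X*8)*X = (8*X)*X = 8*X²)
(-40861 + 48958)*(-10108 + n(V(-12))) = (-40861 + 48958)*(-10108 + 8*(-12)²) = 8097*(-10108 + 8*144) = 8097*(-10108 + 1152) = 8097*(-8956) = -72516732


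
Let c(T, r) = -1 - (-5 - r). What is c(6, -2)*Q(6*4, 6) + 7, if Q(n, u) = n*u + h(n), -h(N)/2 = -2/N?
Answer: 886/3 ≈ 295.33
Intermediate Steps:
h(N) = 4/N (h(N) = -(-4)/N = 4/N)
c(T, r) = 4 + r (c(T, r) = -1 + (5 + r) = 4 + r)
Q(n, u) = 4/n + n*u (Q(n, u) = n*u + 4/n = 4/n + n*u)
c(6, -2)*Q(6*4, 6) + 7 = (4 - 2)*(4/((6*4)) + (6*4)*6) + 7 = 2*(4/24 + 24*6) + 7 = 2*(4*(1/24) + 144) + 7 = 2*(⅙ + 144) + 7 = 2*(865/6) + 7 = 865/3 + 7 = 886/3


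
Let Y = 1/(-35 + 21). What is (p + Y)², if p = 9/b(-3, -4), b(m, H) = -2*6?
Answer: 529/784 ≈ 0.67474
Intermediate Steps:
b(m, H) = -12
p = -¾ (p = 9/(-12) = 9*(-1/12) = -¾ ≈ -0.75000)
Y = -1/14 (Y = 1/(-14) = -1/14 ≈ -0.071429)
(p + Y)² = (-¾ - 1/14)² = (-23/28)² = 529/784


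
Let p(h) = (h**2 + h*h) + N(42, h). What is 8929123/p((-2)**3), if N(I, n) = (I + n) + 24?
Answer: 8929123/186 ≈ 48006.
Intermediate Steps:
N(I, n) = 24 + I + n
p(h) = 66 + h + 2*h**2 (p(h) = (h**2 + h*h) + (24 + 42 + h) = (h**2 + h**2) + (66 + h) = 2*h**2 + (66 + h) = 66 + h + 2*h**2)
8929123/p((-2)**3) = 8929123/(66 + (-2)**3 + 2*((-2)**3)**2) = 8929123/(66 - 8 + 2*(-8)**2) = 8929123/(66 - 8 + 2*64) = 8929123/(66 - 8 + 128) = 8929123/186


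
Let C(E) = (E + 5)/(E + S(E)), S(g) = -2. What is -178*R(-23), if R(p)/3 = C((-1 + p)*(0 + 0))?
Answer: 1335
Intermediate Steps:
C(E) = (5 + E)/(-2 + E) (C(E) = (E + 5)/(E - 2) = (5 + E)/(-2 + E))
R(p) = -15/2 (R(p) = 3*((5 + (-1 + p)*(0 + 0))/(-2 + (-1 + p)*(0 + 0))) = 3*((5 + (-1 + p)*0)/(-2 + (-1 + p)*0)) = 3*((5 + 0)/(-2 + 0)) = 3*(5/(-2)) = 3*(-1/2*5) = 3*(-5/2) = -15/2)
-178*R(-23) = -178*(-15/2) = 1335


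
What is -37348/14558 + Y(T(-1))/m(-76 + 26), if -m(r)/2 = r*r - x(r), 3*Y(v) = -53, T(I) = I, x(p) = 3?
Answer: -279388081/109053978 ≈ -2.5619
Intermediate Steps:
Y(v) = -53/3 (Y(v) = (⅓)*(-53) = -53/3)
m(r) = 6 - 2*r² (m(r) = -2*(r*r - 1*3) = -2*(r² - 3) = -2*(-3 + r²) = 6 - 2*r²)
-37348/14558 + Y(T(-1))/m(-76 + 26) = -37348/14558 - 53/(3*(6 - 2*(-76 + 26)²)) = -37348*1/14558 - 53/(3*(6 - 2*(-50)²)) = -18674/7279 - 53/(3*(6 - 2*2500)) = -18674/7279 - 53/(3*(6 - 5000)) = -18674/7279 - 53/3/(-4994) = -18674/7279 - 53/3*(-1/4994) = -18674/7279 + 53/14982 = -279388081/109053978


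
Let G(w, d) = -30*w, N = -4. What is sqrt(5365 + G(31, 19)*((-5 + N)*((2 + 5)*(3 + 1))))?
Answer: 5*sqrt(9589) ≈ 489.62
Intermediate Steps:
sqrt(5365 + G(31, 19)*((-5 + N)*((2 + 5)*(3 + 1)))) = sqrt(5365 + (-30*31)*((-5 - 4)*((2 + 5)*(3 + 1)))) = sqrt(5365 - (-8370)*7*4) = sqrt(5365 - (-8370)*28) = sqrt(5365 - 930*(-252)) = sqrt(5365 + 234360) = sqrt(239725) = 5*sqrt(9589)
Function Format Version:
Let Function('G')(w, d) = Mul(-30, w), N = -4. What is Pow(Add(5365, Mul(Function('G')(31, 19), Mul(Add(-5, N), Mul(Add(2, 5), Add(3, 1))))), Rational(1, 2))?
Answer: Mul(5, Pow(9589, Rational(1, 2))) ≈ 489.62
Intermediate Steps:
Pow(Add(5365, Mul(Function('G')(31, 19), Mul(Add(-5, N), Mul(Add(2, 5), Add(3, 1))))), Rational(1, 2)) = Pow(Add(5365, Mul(Mul(-30, 31), Mul(Add(-5, -4), Mul(Add(2, 5), Add(3, 1))))), Rational(1, 2)) = Pow(Add(5365, Mul(-930, Mul(-9, Mul(7, 4)))), Rational(1, 2)) = Pow(Add(5365, Mul(-930, Mul(-9, 28))), Rational(1, 2)) = Pow(Add(5365, Mul(-930, -252)), Rational(1, 2)) = Pow(Add(5365, 234360), Rational(1, 2)) = Pow(239725, Rational(1, 2)) = Mul(5, Pow(9589, Rational(1, 2)))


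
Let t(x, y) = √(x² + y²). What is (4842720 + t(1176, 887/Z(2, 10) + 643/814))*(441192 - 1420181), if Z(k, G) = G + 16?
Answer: -4740969610080 - 355996*√2421880008157/481 ≈ -4.7421e+12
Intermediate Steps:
Z(k, G) = 16 + G
(4842720 + t(1176, 887/Z(2, 10) + 643/814))*(441192 - 1420181) = (4842720 + √(1176² + (887/(16 + 10) + 643/814)²))*(441192 - 1420181) = (4842720 + √(1382976 + (887/26 + 643*(1/814))²))*(-978989) = (4842720 + √(1382976 + (887*(1/26) + 643/814)²))*(-978989) = (4842720 + √(1382976 + (887/26 + 643/814)²))*(-978989) = (4842720 + √(1382976 + (184684/5291)²))*(-978989) = (4842720 + √(1382976 + 34108179856/27994681))*(-978989) = (4842720 + √(38750080130512/27994681))*(-978989) = (4842720 + 4*√2421880008157/5291)*(-978989) = -4740969610080 - 355996*√2421880008157/481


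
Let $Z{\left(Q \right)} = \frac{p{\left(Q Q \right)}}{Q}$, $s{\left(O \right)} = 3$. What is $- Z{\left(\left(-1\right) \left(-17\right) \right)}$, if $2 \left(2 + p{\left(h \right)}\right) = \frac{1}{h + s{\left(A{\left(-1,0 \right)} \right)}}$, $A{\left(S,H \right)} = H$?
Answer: $\frac{1167}{9928} \approx 0.11755$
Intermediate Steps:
$p{\left(h \right)} = -2 + \frac{1}{2 \left(3 + h\right)}$ ($p{\left(h \right)} = -2 + \frac{1}{2 \left(h + 3\right)} = -2 + \frac{1}{2 \left(3 + h\right)}$)
$Z{\left(Q \right)} = \frac{-11 - 4 Q^{2}}{2 Q \left(3 + Q^{2}\right)}$ ($Z{\left(Q \right)} = \frac{\frac{1}{2} \frac{1}{3 + Q Q} \left(-11 - 4 Q Q\right)}{Q} = \frac{\frac{1}{2} \frac{1}{3 + Q^{2}} \left(-11 - 4 Q^{2}\right)}{Q} = \frac{-11 - 4 Q^{2}}{2 Q \left(3 + Q^{2}\right)}$)
$- Z{\left(\left(-1\right) \left(-17\right) \right)} = - \frac{-11 - 4 \left(\left(-1\right) \left(-17\right)\right)^{2}}{2 \left(\left(-1\right) \left(-17\right)\right) \left(3 + \left(\left(-1\right) \left(-17\right)\right)^{2}\right)} = - \frac{-11 - 4 \cdot 17^{2}}{2 \cdot 17 \left(3 + 17^{2}\right)} = - \frac{-11 - 1156}{2 \cdot 17 \left(3 + 289\right)} = - \frac{-11 - 1156}{2 \cdot 17 \cdot 292} = - \frac{-1167}{2 \cdot 17 \cdot 292} = \left(-1\right) \left(- \frac{1167}{9928}\right) = \frac{1167}{9928}$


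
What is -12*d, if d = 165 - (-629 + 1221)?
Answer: 5124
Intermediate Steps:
d = -427 (d = 165 - 1*592 = 165 - 592 = -427)
-12*d = -12*(-427) = 5124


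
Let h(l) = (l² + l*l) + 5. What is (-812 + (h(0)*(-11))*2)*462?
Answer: -425964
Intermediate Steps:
h(l) = 5 + 2*l² (h(l) = (l² + l²) + 5 = 2*l² + 5 = 5 + 2*l²)
(-812 + (h(0)*(-11))*2)*462 = (-812 + ((5 + 2*0²)*(-11))*2)*462 = (-812 + ((5 + 2*0)*(-11))*2)*462 = (-812 + ((5 + 0)*(-11))*2)*462 = (-812 + (5*(-11))*2)*462 = (-812 - 55*2)*462 = (-812 - 110)*462 = -922*462 = -425964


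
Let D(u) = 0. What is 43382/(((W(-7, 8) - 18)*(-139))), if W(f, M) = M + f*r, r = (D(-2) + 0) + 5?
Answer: 43382/6255 ≈ 6.9356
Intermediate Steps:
r = 5 (r = (0 + 0) + 5 = 0 + 5 = 5)
W(f, M) = M + 5*f (W(f, M) = M + f*5 = M + 5*f)
43382/(((W(-7, 8) - 18)*(-139))) = 43382/((((8 + 5*(-7)) - 18)*(-139))) = 43382/((((8 - 35) - 18)*(-139))) = 43382/(((-27 - 18)*(-139))) = 43382/((-45*(-139))) = 43382/6255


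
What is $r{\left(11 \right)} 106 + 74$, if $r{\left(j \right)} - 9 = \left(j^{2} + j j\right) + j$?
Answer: $27846$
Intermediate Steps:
$r{\left(j \right)} = 9 + j + 2 j^{2}$ ($r{\left(j \right)} = 9 + \left(\left(j^{2} + j j\right) + j\right) = 9 + \left(\left(j^{2} + j^{2}\right) + j\right) = 9 + \left(2 j^{2} + j\right) = 9 + \left(j + 2 j^{2}\right) = 9 + j + 2 j^{2}$)
$r{\left(11 \right)} 106 + 74 = \left(9 + 11 + 2 \cdot 11^{2}\right) 106 + 74 = \left(9 + 11 + 2 \cdot 121\right) 106 + 74 = \left(9 + 11 + 242\right) 106 + 74 = 262 \cdot 106 + 74 = 27772 + 74 = 27846$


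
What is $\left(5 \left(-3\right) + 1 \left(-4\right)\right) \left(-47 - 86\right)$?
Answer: $2527$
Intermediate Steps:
$\left(5 \left(-3\right) + 1 \left(-4\right)\right) \left(-47 - 86\right) = \left(-15 - 4\right) \left(-133\right) = \left(-19\right) \left(-133\right) = 2527$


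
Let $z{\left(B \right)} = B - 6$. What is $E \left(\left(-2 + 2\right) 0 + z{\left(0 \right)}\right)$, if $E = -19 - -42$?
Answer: $-138$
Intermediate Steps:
$z{\left(B \right)} = -6 + B$ ($z{\left(B \right)} = B - 6 = -6 + B$)
$E = 23$ ($E = -19 + 42 = 23$)
$E \left(\left(-2 + 2\right) 0 + z{\left(0 \right)}\right) = 23 \left(\left(-2 + 2\right) 0 + \left(-6 + 0\right)\right) = 23 \left(0 \cdot 0 - 6\right) = 23 \left(0 - 6\right) = 23 \left(-6\right) = -138$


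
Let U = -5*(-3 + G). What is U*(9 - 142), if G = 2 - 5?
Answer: -3990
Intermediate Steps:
G = -3
U = 30 (U = -5*(-3 - 3) = -5*(-6) = 30)
U*(9 - 142) = 30*(9 - 142) = 30*(-133) = -3990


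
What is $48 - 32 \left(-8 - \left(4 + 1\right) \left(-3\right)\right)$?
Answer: $-176$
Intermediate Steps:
$48 - 32 \left(-8 - \left(4 + 1\right) \left(-3\right)\right) = 48 - 32 \left(-8 - 5 \left(-3\right)\right) = 48 - 32 \left(-8 - -15\right) = 48 - 32 \left(-8 + 15\right) = 48 - 224 = -176$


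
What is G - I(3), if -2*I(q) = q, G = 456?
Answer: 915/2 ≈ 457.50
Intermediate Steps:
I(q) = -q/2
G - I(3) = 456 - (-1)*3/2 = 456 - 1*(-3/2) = 456 + 3/2 = 915/2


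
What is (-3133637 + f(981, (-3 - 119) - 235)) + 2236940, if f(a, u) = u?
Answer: -897054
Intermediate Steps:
(-3133637 + f(981, (-3 - 119) - 235)) + 2236940 = (-3133637 + ((-3 - 119) - 235)) + 2236940 = (-3133637 + (-122 - 235)) + 2236940 = (-3133637 - 357) + 2236940 = -3133994 + 2236940 = -897054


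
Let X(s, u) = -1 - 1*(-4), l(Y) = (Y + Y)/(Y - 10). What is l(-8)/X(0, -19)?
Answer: 8/27 ≈ 0.29630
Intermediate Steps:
l(Y) = 2*Y/(-10 + Y) (l(Y) = (2*Y)/(-10 + Y) = 2*Y/(-10 + Y))
X(s, u) = 3 (X(s, u) = -1 + 4 = 3)
l(-8)/X(0, -19) = (2*(-8)/(-10 - 8))/3 = (2*(-8)/(-18))*(⅓) = (2*(-8)*(-1/18))*(⅓) = (8/9)*(⅓) = 8/27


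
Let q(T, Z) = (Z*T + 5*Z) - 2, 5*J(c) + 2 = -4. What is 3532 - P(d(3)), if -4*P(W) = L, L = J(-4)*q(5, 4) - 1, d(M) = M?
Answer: 70407/20 ≈ 3520.4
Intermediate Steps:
J(c) = -6/5 (J(c) = -⅖ + (⅕)*(-4) = -⅖ - ⅘ = -6/5)
q(T, Z) = -2 + 5*Z + T*Z (q(T, Z) = (T*Z + 5*Z) - 2 = (5*Z + T*Z) - 2 = -2 + 5*Z + T*Z)
L = -233/5 (L = -6*(-2 + 5*4 + 5*4)/5 - 1 = -6*(-2 + 20 + 20)/5 - 1 = -6/5*38 - 1 = -228/5 - 1 = -233/5 ≈ -46.600)
P(W) = 233/20 (P(W) = -¼*(-233/5) = 233/20)
3532 - P(d(3)) = 3532 - 1*233/20 = 3532 - 233/20 = 70407/20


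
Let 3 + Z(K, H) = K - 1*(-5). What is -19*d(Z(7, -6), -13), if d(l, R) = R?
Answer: 247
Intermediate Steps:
Z(K, H) = 2 + K (Z(K, H) = -3 + (K - 1*(-5)) = -3 + (K + 5) = -3 + (5 + K) = 2 + K)
-19*d(Z(7, -6), -13) = -19*(-13) = 247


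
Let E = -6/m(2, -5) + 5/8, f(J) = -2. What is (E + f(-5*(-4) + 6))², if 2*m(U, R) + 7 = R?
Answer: 9/64 ≈ 0.14063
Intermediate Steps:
m(U, R) = -7/2 + R/2
E = 13/8 (E = -6/(-7/2 + (½)*(-5)) + 5/8 = -6/(-7/2 - 5/2) + 5*(⅛) = -6/(-6) + 5/8 = -6*(-⅙) + 5/8 = 1 + 5/8 = 13/8 ≈ 1.6250)
(E + f(-5*(-4) + 6))² = (13/8 - 2)² = (-3/8)² = 9/64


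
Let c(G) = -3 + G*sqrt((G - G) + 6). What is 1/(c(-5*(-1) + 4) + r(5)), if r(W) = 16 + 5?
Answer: -1/9 + sqrt(6)/18 ≈ 0.024972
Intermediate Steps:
r(W) = 21
c(G) = -3 + G*sqrt(6) (c(G) = -3 + G*sqrt(0 + 6) = -3 + G*sqrt(6))
1/(c(-5*(-1) + 4) + r(5)) = 1/((-3 + (-5*(-1) + 4)*sqrt(6)) + 21) = 1/((-3 + (5 + 4)*sqrt(6)) + 21) = 1/((-3 + 9*sqrt(6)) + 21) = 1/(18 + 9*sqrt(6))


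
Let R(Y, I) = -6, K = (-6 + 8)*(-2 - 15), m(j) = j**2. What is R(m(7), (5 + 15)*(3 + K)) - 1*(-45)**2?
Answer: -2031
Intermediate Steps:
K = -34 (K = 2*(-17) = -34)
R(m(7), (5 + 15)*(3 + K)) - 1*(-45)**2 = -6 - 1*(-45)**2 = -6 - 1*2025 = -6 - 2025 = -2031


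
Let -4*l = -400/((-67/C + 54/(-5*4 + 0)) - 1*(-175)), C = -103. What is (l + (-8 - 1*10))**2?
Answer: 9631724664004/31733503321 ≈ 303.52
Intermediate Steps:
l = 103000/178139 (l = -(-100)/((-67/(-103) + 54/(-5*4 + 0)) - 1*(-175)) = -(-100)/((-67*(-1/103) + 54/(-20 + 0)) + 175) = -(-100)/((67/103 + 54/(-20)) + 175) = -(-100)/((67/103 + 54*(-1/20)) + 175) = -(-100)/((67/103 - 27/10) + 175) = -(-100)/(-2111/1030 + 175) = -(-100)/178139/1030 = -(-100)*1030/178139 = -1/4*(-412000/178139) = 103000/178139 ≈ 0.57820)
(l + (-8 - 1*10))**2 = (103000/178139 + (-8 - 1*10))**2 = (103000/178139 + (-8 - 10))**2 = (103000/178139 - 18)**2 = (-3103502/178139)**2 = 9631724664004/31733503321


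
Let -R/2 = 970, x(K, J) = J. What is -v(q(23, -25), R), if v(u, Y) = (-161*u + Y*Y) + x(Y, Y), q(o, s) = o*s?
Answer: -3854235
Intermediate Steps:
R = -1940 (R = -2*970 = -1940)
v(u, Y) = Y + Y**2 - 161*u (v(u, Y) = (-161*u + Y*Y) + Y = (-161*u + Y**2) + Y = (Y**2 - 161*u) + Y = Y + Y**2 - 161*u)
-v(q(23, -25), R) = -(-1940 + (-1940)**2 - 3703*(-25)) = -(-1940 + 3763600 - 161*(-575)) = -(-1940 + 3763600 + 92575) = -1*3854235 = -3854235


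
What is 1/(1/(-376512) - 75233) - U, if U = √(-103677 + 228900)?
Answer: -376512/28326127297 - √125223 ≈ -353.87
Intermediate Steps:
U = √125223 ≈ 353.87
1/(1/(-376512) - 75233) - U = 1/(1/(-376512) - 75233) - √125223 = 1/(-1/376512 - 75233) - √125223 = 1/(-28326127297/376512) - √125223 = -376512/28326127297 - √125223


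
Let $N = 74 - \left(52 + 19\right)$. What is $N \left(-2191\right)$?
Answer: $-6573$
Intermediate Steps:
$N = 3$ ($N = 74 - 71 = 3$)
$N \left(-2191\right) = 3 \left(-2191\right) = -6573$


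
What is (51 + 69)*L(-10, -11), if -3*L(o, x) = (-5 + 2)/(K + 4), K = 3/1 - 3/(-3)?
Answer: 15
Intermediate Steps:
K = 4 (K = 3*1 - 3*(-1/3) = 3 + 1 = 4)
L(o, x) = 1/8 (L(o, x) = -(-5 + 2)/(3*(4 + 4)) = -(-1)/8 = -1/3*(-3/8) = 1/8)
(51 + 69)*L(-10, -11) = (51 + 69)*(1/8) = 120*(1/8) = 15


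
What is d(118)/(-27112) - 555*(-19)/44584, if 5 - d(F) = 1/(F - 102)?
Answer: 571351813/2417522816 ≈ 0.23634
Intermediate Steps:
d(F) = 5 - 1/(-102 + F) (d(F) = 5 - 1/(F - 102) = 5 - 1/(-102 + F))
d(118)/(-27112) - 555*(-19)/44584 = ((-511 + 5*118)/(-102 + 118))/(-27112) - 555*(-19)/44584 = ((-511 + 590)/16)*(-1/27112) + 10545*(1/44584) = ((1/16)*79)*(-1/27112) + 10545/44584 = (79/16)*(-1/27112) + 10545/44584 = -79/433792 + 10545/44584 = 571351813/2417522816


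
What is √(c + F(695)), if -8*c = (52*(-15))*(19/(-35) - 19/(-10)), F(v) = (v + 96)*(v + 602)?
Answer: √201107627/14 ≈ 1012.9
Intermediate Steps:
F(v) = (96 + v)*(602 + v)
c = 3705/28 (c = -52*(-15)*(19/(-35) - 19/(-10))/8 = -(-195)*(19*(-1/35) - 19*(-⅒))/2 = -(-195)*(-19/35 + 19/10)/2 = -(-195)*19/(2*14) = -⅛*(-7410/7) = 3705/28 ≈ 132.32)
√(c + F(695)) = √(3705/28 + (57792 + 695² + 698*695)) = √(3705/28 + (57792 + 483025 + 485110)) = √(3705/28 + 1025927) = √(28729661/28) = √201107627/14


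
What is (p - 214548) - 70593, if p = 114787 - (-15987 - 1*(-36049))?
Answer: -190416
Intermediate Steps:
p = 94725 (p = 114787 - (-15987 + 36049) = 114787 - 1*20062 = 114787 - 20062 = 94725)
(p - 214548) - 70593 = (94725 - 214548) - 70593 = -119823 - 70593 = -190416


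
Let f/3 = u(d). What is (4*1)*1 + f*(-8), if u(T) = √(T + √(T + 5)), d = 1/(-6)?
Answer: 4 - 4*√(-6 + 6*√174) ≈ -30.210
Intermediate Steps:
d = -⅙ ≈ -0.16667
u(T) = √(T + √(5 + T))
f = 3*√(-⅙ + √174/6) (f = 3*√(-⅙ + √(5 - ⅙)) = 3*√(-⅙ + √(29/6)) = 3*√(-⅙ + √174/6) ≈ 4.2763)
(4*1)*1 + f*(-8) = (4*1)*1 + (√(-6 + 6*√174)/2)*(-8) = 4*1 - 4*√(-6 + 6*√174) = 4 - 4*√(-6 + 6*√174)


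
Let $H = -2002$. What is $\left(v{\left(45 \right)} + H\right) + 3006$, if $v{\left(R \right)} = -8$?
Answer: $996$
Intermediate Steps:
$\left(v{\left(45 \right)} + H\right) + 3006 = \left(-8 - 2002\right) + 3006 = -2010 + 3006 = 996$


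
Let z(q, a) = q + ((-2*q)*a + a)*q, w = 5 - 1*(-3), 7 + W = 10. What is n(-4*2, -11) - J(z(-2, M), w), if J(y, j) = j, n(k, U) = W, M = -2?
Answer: -5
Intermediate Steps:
W = 3 (W = -7 + 10 = 3)
w = 8 (w = 5 + 3 = 8)
z(q, a) = q + q*(a - 2*a*q) (z(q, a) = q + (-2*a*q + a)*q = q + (a - 2*a*q)*q = q + q*(a - 2*a*q))
n(k, U) = 3
n(-4*2, -11) - J(z(-2, M), w) = 3 - 1*8 = 3 - 8 = -5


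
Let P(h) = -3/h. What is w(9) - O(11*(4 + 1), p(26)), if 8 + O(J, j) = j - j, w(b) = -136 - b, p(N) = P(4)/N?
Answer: -137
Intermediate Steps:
p(N) = -3/(4*N) (p(N) = (-3/4)/N = (-3*1/4)/N = -3/(4*N))
O(J, j) = -8 (O(J, j) = -8 + (j - j) = -8 + 0 = -8)
w(9) - O(11*(4 + 1), p(26)) = (-136 - 1*9) - 1*(-8) = (-136 - 9) + 8 = -145 + 8 = -137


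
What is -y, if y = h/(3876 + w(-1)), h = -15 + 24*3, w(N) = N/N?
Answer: -57/3877 ≈ -0.014702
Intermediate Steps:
w(N) = 1
h = 57 (h = -15 + 72 = 57)
y = 57/3877 (y = 57/(3876 + 1) = 57/3877 ≈ 0.014702)
-y = -1*57/3877 = -57/3877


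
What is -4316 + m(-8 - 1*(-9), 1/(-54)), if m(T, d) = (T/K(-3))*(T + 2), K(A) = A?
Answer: -4317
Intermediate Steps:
m(T, d) = -T*(2 + T)/3 (m(T, d) = (T/(-3))*(T + 2) = (T*(-⅓))*(2 + T) = (-T/3)*(2 + T) = -T*(2 + T)/3)
-4316 + m(-8 - 1*(-9), 1/(-54)) = -4316 - (-8 - 1*(-9))*(2 + (-8 - 1*(-9)))/3 = -4316 - (-8 + 9)*(2 + (-8 + 9))/3 = -4316 - ⅓*1*(2 + 1) = -4316 - ⅓*1*3 = -4316 - 1 = -4317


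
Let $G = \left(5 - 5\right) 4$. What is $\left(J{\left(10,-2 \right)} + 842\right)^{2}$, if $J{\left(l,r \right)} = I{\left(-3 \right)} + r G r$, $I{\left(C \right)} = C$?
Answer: $703921$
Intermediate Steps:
$G = 0$ ($G = 0 \cdot 4 = 0$)
$J{\left(l,r \right)} = -3$ ($J{\left(l,r \right)} = -3 + r 0 r = -3 + r 0 = -3 + 0 = -3$)
$\left(J{\left(10,-2 \right)} + 842\right)^{2} = \left(-3 + 842\right)^{2} = 839^{2} = 703921$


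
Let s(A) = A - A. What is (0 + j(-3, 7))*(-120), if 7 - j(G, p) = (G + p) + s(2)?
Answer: -360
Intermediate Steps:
s(A) = 0
j(G, p) = 7 - G - p (j(G, p) = 7 - ((G + p) + 0) = 7 - (G + p) = 7 + (-G - p) = 7 - G - p)
(0 + j(-3, 7))*(-120) = (0 + (7 - 1*(-3) - 1*7))*(-120) = (0 + (7 + 3 - 7))*(-120) = (0 + 3)*(-120) = 3*(-120) = -360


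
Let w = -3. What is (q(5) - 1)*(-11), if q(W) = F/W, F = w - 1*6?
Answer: 154/5 ≈ 30.800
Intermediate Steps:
F = -9 (F = -3 - 1*6 = -3 - 6 = -9)
q(W) = -9/W
(q(5) - 1)*(-11) = (-9/5 - 1)*(-11) = -14/5*(-11) = 154/5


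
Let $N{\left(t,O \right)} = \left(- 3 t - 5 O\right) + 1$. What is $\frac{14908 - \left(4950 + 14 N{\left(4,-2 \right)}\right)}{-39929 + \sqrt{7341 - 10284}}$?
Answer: $- \frac{99542997}{398581996} - \frac{7479 i \sqrt{327}}{398581996} \approx -0.24974 - 0.00033931 i$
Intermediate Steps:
$N{\left(t,O \right)} = 1 - 5 O - 3 t$ ($N{\left(t,O \right)} = \left(- 5 O - 3 t\right) + 1 = 1 - 5 O - 3 t$)
$\frac{14908 - \left(4950 + 14 N{\left(4,-2 \right)}\right)}{-39929 + \sqrt{7341 - 10284}} = \frac{14908 - \left(4950 + 14 \left(1 - -10 - 12\right)\right)}{-39929 + \sqrt{7341 - 10284}} = \frac{14908 - \left(4950 + 14 \left(1 + 10 - 12\right)\right)}{-39929 + \sqrt{-2943}} = \frac{14908 - 4936}{-39929 + 3 i \sqrt{327}} = \frac{9972}{-39929 + 3 i \sqrt{327}}$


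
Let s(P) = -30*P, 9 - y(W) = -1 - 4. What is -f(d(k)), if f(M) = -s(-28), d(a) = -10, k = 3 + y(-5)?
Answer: 840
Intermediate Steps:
y(W) = 14 (y(W) = 9 - (-1 - 4) = 9 - 1*(-5) = 9 + 5 = 14)
k = 17 (k = 3 + 14 = 17)
f(M) = -840 (f(M) = -(-30)*(-28) = -1*840 = -840)
-f(d(k)) = -1*(-840) = 840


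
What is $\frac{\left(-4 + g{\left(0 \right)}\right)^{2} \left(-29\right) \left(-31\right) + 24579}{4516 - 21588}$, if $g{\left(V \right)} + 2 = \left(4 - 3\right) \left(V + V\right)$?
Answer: $- \frac{56943}{17072} \approx -3.3355$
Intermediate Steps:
$g{\left(V \right)} = -2 + 2 V$ ($g{\left(V \right)} = -2 + \left(4 - 3\right) \left(V + V\right) = -2 + 1 \cdot 2 V = -2 + 2 V$)
$\frac{\left(-4 + g{\left(0 \right)}\right)^{2} \left(-29\right) \left(-31\right) + 24579}{4516 - 21588} = \frac{\left(-4 + \left(-2 + 2 \cdot 0\right)\right)^{2} \left(-29\right) \left(-31\right) + 24579}{4516 - 21588} = \frac{\left(-4 + \left(-2 + 0\right)\right)^{2} \left(-29\right) \left(-31\right) + 24579}{-17072} = \left(\left(-4 - 2\right)^{2} \left(-29\right) \left(-31\right) + 24579\right) \left(- \frac{1}{17072}\right) = \left(\left(-6\right)^{2} \left(-29\right) \left(-31\right) + 24579\right) \left(- \frac{1}{17072}\right) = \left(36 \left(-29\right) \left(-31\right) + 24579\right) \left(- \frac{1}{17072}\right) = \left(\left(-1044\right) \left(-31\right) + 24579\right) \left(- \frac{1}{17072}\right) = \left(32364 + 24579\right) \left(- \frac{1}{17072}\right) = 56943 \left(- \frac{1}{17072}\right) = - \frac{56943}{17072}$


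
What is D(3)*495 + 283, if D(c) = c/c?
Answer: 778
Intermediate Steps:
D(c) = 1
D(3)*495 + 283 = 1*495 + 283 = 495 + 283 = 778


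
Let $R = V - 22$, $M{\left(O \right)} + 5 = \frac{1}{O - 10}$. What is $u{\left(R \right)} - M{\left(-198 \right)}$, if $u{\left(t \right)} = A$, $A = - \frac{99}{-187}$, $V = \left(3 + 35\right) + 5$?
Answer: $\frac{19569}{3536} \approx 5.5342$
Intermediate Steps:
$M{\left(O \right)} = -5 + \frac{1}{-10 + O}$ ($M{\left(O \right)} = -5 + \frac{1}{O - 10} = -5 + \frac{1}{-10 + O}$)
$V = 43$ ($V = 38 + 5 = 43$)
$R = 21$ ($R = 43 - 22 = 21$)
$A = \frac{9}{17}$ ($A = \left(-99\right) \left(- \frac{1}{187}\right) = \frac{9}{17} \approx 0.52941$)
$u{\left(t \right)} = \frac{9}{17}$
$u{\left(R \right)} - M{\left(-198 \right)} = \frac{9}{17} - \frac{51 - -990}{-10 - 198} = \frac{9}{17} - \frac{51 + 990}{-208} = \frac{9}{17} - \left(- \frac{1}{208}\right) 1041 = \frac{9}{17} - - \frac{1041}{208} = \frac{9}{17} + \frac{1041}{208} = \frac{19569}{3536}$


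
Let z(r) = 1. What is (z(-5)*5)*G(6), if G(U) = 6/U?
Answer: 5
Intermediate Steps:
(z(-5)*5)*G(6) = (1*5)*(6/6) = 5*(6*(⅙)) = 5*1 = 5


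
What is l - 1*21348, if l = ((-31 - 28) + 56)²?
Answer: -21339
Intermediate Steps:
l = 9 (l = (-59 + 56)² = (-3)² = 9)
l - 1*21348 = 9 - 1*21348 = 9 - 21348 = -21339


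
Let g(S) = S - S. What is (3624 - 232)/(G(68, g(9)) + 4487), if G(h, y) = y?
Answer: 3392/4487 ≈ 0.75596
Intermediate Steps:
g(S) = 0
(3624 - 232)/(G(68, g(9)) + 4487) = (3624 - 232)/(0 + 4487) = 3392/4487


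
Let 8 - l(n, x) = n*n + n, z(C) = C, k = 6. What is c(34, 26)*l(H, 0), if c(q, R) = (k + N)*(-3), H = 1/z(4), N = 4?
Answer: -1845/8 ≈ -230.63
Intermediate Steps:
H = 1/4 ≈ 0.25000
l(n, x) = 8 - n - n**2 (l(n, x) = 8 - (n*n + n) = 8 - (n**2 + n) = 8 - (n + n**2) = 8 + (-n - n**2) = 8 - n - n**2)
c(q, R) = -30 (c(q, R) = (6 + 4)*(-3) = 10*(-3) = -30)
c(34, 26)*l(H, 0) = -30*(8 - 1*1/4 - (1/4)**2) = -30*(8 - 1/4 - 1*1/16) = -30*(8 - 1/4 - 1/16) = -30*123/16 = -1845/8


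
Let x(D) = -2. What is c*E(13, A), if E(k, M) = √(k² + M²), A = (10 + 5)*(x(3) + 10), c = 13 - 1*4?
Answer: 9*√14569 ≈ 1086.3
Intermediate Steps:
c = 9 (c = 13 - 4 = 9)
A = 120 (A = (10 + 5)*(-2 + 10) = 15*8 = 120)
E(k, M) = √(M² + k²)
c*E(13, A) = 9*√(120² + 13²) = 9*√(14400 + 169) = 9*√14569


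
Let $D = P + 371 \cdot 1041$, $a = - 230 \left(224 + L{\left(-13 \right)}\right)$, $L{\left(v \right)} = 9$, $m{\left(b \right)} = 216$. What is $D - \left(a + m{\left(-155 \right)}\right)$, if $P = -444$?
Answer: $439141$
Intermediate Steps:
$a = -53590$ ($a = - 230 \left(224 + 9\right) = \left(-230\right) 233 = -53590$)
$D = 385767$ ($D = -444 + 371 \cdot 1041 = -444 + 386211 = 385767$)
$D - \left(a + m{\left(-155 \right)}\right) = 385767 - \left(-53590 + 216\right) = 385767 - -53374 = 385767 + 53374 = 439141$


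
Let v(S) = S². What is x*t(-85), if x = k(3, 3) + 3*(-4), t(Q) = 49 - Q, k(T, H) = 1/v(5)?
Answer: -40066/25 ≈ -1602.6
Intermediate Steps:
k(T, H) = 1/25 (k(T, H) = 1/(5²) = 1/25)
x = -299/25 (x = 1/25 + 3*(-4) = 1/25 - 12 = -299/25 ≈ -11.960)
x*t(-85) = -299*(49 - 1*(-85))/25 = -299*(49 + 85)/25 = -299/25*134 = -40066/25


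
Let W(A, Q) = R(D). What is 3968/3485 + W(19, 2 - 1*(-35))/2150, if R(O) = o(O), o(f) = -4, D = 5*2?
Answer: 851726/749275 ≈ 1.1367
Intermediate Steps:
D = 10
R(O) = -4
W(A, Q) = -4
3968/3485 + W(19, 2 - 1*(-35))/2150 = 3968/3485 - 4/2150 = 3968*(1/3485) - 4*1/2150 = 3968/3485 - 2/1075 = 851726/749275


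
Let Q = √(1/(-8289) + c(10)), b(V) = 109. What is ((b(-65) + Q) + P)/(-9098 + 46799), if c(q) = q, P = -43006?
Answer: -14299/12567 + √76340769/104167863 ≈ -1.1377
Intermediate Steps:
Q = √76340769/2763 (Q = √(1/(-8289) + 10) = √(-1/8289 + 10) = √(82889/8289) = √76340769/2763 ≈ 3.1623)
((b(-65) + Q) + P)/(-9098 + 46799) = ((109 + √76340769/2763) - 43006)/(-9098 + 46799) = (-42897 + √76340769/2763)/37701 = (-42897 + √76340769/2763)*(1/37701) = -14299/12567 + √76340769/104167863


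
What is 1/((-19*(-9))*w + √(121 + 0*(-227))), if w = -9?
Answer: -1/1528 ≈ -0.00065445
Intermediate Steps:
1/((-19*(-9))*w + √(121 + 0*(-227))) = 1/(-19*(-9)*(-9) + √(121 + 0*(-227))) = 1/(171*(-9) + √(121 + 0)) = 1/(-1539 + √121) = 1/(-1539 + 11) = 1/(-1528) = -1/1528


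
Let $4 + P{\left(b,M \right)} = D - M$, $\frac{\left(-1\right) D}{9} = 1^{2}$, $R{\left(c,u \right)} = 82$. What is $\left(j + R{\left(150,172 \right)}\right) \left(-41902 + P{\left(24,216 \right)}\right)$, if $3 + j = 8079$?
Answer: $-343704698$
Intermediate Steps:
$j = 8076$ ($j = -3 + 8079 = 8076$)
$D = -9$ ($D = - 9 \cdot 1^{2} = \left(-9\right) 1 = -9$)
$P{\left(b,M \right)} = -13 - M$ ($P{\left(b,M \right)} = -4 - \left(9 + M\right) = -13 - M$)
$\left(j + R{\left(150,172 \right)}\right) \left(-41902 + P{\left(24,216 \right)}\right) = \left(8076 + 82\right) \left(-41902 - 229\right) = 8158 \left(-41902 - 229\right) = 8158 \left(-42131\right) = -343704698$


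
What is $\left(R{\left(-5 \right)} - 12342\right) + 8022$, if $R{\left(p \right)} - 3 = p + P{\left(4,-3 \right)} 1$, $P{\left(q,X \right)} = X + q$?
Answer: $-4321$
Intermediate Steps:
$R{\left(p \right)} = 4 + p$ ($R{\left(p \right)} = 3 + \left(p + \left(-3 + 4\right) 1\right) = 3 + \left(p + 1 \cdot 1\right) = 3 + \left(p + 1\right) = 3 + \left(1 + p\right) = 4 + p$)
$\left(R{\left(-5 \right)} - 12342\right) + 8022 = \left(\left(4 - 5\right) - 12342\right) + 8022 = \left(-1 - 12342\right) + 8022 = -12343 + 8022 = -4321$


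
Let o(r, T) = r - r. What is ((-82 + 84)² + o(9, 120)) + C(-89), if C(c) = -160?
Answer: -156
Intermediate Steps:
o(r, T) = 0
((-82 + 84)² + o(9, 120)) + C(-89) = ((-82 + 84)² + 0) - 160 = (2² + 0) - 160 = (4 + 0) - 160 = 4 - 160 = -156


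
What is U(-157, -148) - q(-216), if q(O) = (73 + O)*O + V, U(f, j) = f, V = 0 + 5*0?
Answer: -31045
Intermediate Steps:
V = 0 (V = 0 + 0 = 0)
q(O) = O*(73 + O) (q(O) = (73 + O)*O + 0 = O*(73 + O) + 0 = O*(73 + O))
U(-157, -148) - q(-216) = -157 - (-216)*(73 - 216) = -157 - (-216)*(-143) = -157 - 1*30888 = -157 - 30888 = -31045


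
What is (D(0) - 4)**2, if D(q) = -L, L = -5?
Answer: 1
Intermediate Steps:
D(q) = 5 (D(q) = -1*(-5) = 5)
(D(0) - 4)**2 = (5 - 4)**2 = 1**2 = 1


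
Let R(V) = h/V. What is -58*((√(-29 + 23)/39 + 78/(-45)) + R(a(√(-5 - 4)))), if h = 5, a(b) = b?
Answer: 1508/15 + 290*I/3 - 58*I*√6/39 ≈ 100.53 + 93.024*I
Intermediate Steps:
R(V) = 5/V
-58*((√(-29 + 23)/39 + 78/(-45)) + R(a(√(-5 - 4)))) = -58*((√(-29 + 23)/39 + 78/(-45)) + 5/(√(-5 - 4))) = -58*((√(-6)*(1/39) + 78*(-1/45)) + 5/(√(-9))) = -58*(((I*√6)*(1/39) - 26/15) + 5/((3*I))) = -58*((I*√6/39 - 26/15) + 5*(-I/3)) = -58*((-26/15 + I*√6/39) - 5*I/3) = -58*(-26/15 - 5*I/3 + I*√6/39) = 1508/15 + 290*I/3 - 58*I*√6/39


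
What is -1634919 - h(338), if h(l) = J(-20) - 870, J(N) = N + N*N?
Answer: -1634429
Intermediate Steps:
J(N) = N + N²
h(l) = -490 (h(l) = -20*(1 - 20) - 870 = -20*(-19) - 870 = 380 - 870 = -490)
-1634919 - h(338) = -1634919 - 1*(-490) = -1634919 + 490 = -1634429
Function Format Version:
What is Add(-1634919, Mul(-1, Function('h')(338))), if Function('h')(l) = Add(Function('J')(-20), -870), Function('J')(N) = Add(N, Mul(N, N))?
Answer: -1634429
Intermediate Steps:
Function('J')(N) = Add(N, Pow(N, 2))
Function('h')(l) = -490 (Function('h')(l) = Add(Mul(-20, Add(1, -20)), -870) = Add(Mul(-20, -19), -870) = Add(380, -870) = -490)
Add(-1634919, Mul(-1, Function('h')(338))) = Add(-1634919, Mul(-1, -490)) = Add(-1634919, 490) = -1634429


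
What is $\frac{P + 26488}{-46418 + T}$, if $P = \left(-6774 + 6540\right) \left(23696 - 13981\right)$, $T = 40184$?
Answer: $\frac{1123411}{3117} \approx 360.41$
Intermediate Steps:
$P = -2273310$ ($P = \left(-234\right) 9715 = -2273310$)
$\frac{P + 26488}{-46418 + T} = \frac{-2273310 + 26488}{-46418 + 40184} = - \frac{2246822}{-6234} = \left(-2246822\right) \left(- \frac{1}{6234}\right) = \frac{1123411}{3117}$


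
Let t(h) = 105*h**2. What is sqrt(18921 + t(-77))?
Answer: 3*sqrt(71274) ≈ 800.92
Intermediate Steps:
sqrt(18921 + t(-77)) = sqrt(18921 + 105*(-77)**2) = sqrt(18921 + 105*5929) = sqrt(18921 + 622545) = sqrt(641466) = 3*sqrt(71274)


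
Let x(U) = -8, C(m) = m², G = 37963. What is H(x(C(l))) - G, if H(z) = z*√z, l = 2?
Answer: -37963 - 16*I*√2 ≈ -37963.0 - 22.627*I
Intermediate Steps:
H(z) = z^(3/2)
H(x(C(l))) - G = (-8)^(3/2) - 1*37963 = -16*I*√2 - 37963 = -37963 - 16*I*√2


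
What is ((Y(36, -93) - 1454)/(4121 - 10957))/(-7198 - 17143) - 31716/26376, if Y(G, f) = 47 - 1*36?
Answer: -219892678791/182868188524 ≈ -1.2025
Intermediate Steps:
Y(G, f) = 11 (Y(G, f) = 47 - 36 = 11)
((Y(36, -93) - 1454)/(4121 - 10957))/(-7198 - 17143) - 31716/26376 = ((11 - 1454)/(4121 - 10957))/(-7198 - 17143) - 31716/26376 = -1443/(-6836)/(-24341) - 31716*1/26376 = -1443*(-1/6836)*(-1/24341) - 2643/2198 = (1443/6836)*(-1/24341) - 2643/2198 = -1443/166395076 - 2643/2198 = -219892678791/182868188524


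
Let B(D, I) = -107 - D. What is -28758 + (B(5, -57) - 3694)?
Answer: -32564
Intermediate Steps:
-28758 + (B(5, -57) - 3694) = -28758 + ((-107 - 1*5) - 3694) = -28758 + ((-107 - 5) - 3694) = -28758 + (-112 - 3694) = -28758 - 3806 = -32564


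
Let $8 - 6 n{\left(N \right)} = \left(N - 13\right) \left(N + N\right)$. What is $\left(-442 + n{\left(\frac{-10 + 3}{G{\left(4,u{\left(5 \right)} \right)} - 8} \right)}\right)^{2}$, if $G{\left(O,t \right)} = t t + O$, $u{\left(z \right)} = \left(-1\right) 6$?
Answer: $\frac{1840605042721}{9437184} \approx 1.9504 \cdot 10^{5}$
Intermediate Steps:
$u{\left(z \right)} = -6$
$G{\left(O,t \right)} = O + t^{2}$ ($G{\left(O,t \right)} = t^{2} + O = O + t^{2}$)
$n{\left(N \right)} = \frac{4}{3} - \frac{N \left(-13 + N\right)}{3}$ ($n{\left(N \right)} = \frac{4}{3} - \frac{\left(N - 13\right) \left(N + N\right)}{6} = \frac{4}{3} - \frac{\left(-13 + N\right) 2 N}{6} = \frac{4}{3} - \frac{2 N \left(-13 + N\right)}{6} = \frac{4}{3} - \frac{N \left(-13 + N\right)}{3}$)
$\left(-442 + n{\left(\frac{-10 + 3}{G{\left(4,u{\left(5 \right)} \right)} - 8} \right)}\right)^{2} = \left(-442 + \left(\frac{4}{3} - \frac{\left(\frac{-10 + 3}{\left(4 + \left(-6\right)^{2}\right) - 8}\right)^{2}}{3} + \frac{13 \frac{-10 + 3}{\left(4 + \left(-6\right)^{2}\right) - 8}}{3}\right)\right)^{2} = \left(-442 + \left(\frac{4}{3} - \frac{\left(- \frac{7}{\left(4 + 36\right) - 8}\right)^{2}}{3} + \frac{13 \left(- \frac{7}{\left(4 + 36\right) - 8}\right)}{3}\right)\right)^{2} = \left(-442 + \left(\frac{4}{3} - \frac{\left(- \frac{7}{40 - 8}\right)^{2}}{3} + \frac{13 \left(- \frac{7}{40 - 8}\right)}{3}\right)\right)^{2} = \left(-442 + \left(\frac{4}{3} - \frac{\left(- \frac{7}{32}\right)^{2}}{3} + \frac{13 \left(- \frac{7}{32}\right)}{3}\right)\right)^{2} = \left(-442 + \left(\frac{4}{3} - \frac{\left(\left(-7\right) \frac{1}{32}\right)^{2}}{3} + \frac{13 \left(\left(-7\right) \frac{1}{32}\right)}{3}\right)\right)^{2} = \left(-442 + \left(\frac{4}{3} - \frac{\left(- \frac{7}{32}\right)^{2}}{3} + \frac{13}{3} \left(- \frac{7}{32}\right)\right)\right)^{2} = \left(-442 - - \frac{1135}{3072}\right)^{2} = \left(-442 + \frac{1135}{3072}\right)^{2} = \left(- \frac{1356689}{3072}\right)^{2} = \frac{1840605042721}{9437184}$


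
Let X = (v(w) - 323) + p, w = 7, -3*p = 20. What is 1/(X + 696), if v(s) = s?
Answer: 3/1120 ≈ 0.0026786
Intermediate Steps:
p = -20/3 (p = -1/3*20 = -20/3 ≈ -6.6667)
X = -968/3 (X = (7 - 323) - 20/3 = -316 - 20/3 = -968/3 ≈ -322.67)
1/(X + 696) = 1/(-968/3 + 696) = 1/(1120/3) = 3/1120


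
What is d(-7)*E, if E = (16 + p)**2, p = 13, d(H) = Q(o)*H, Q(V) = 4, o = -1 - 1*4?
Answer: -23548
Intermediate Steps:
o = -5 (o = -1 - 4 = -5)
d(H) = 4*H
E = 841 (E = (16 + 13)**2 = 29**2 = 841)
d(-7)*E = (4*(-7))*841 = -28*841 = -23548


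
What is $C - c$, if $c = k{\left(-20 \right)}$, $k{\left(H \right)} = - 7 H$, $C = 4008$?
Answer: $3868$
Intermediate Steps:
$c = 140$ ($c = \left(-7\right) \left(-20\right) = 140$)
$C - c = 4008 - 140 = 3868$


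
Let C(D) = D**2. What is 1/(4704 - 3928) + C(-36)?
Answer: 1005697/776 ≈ 1296.0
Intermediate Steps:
1/(4704 - 3928) + C(-36) = 1/(4704 - 3928) + (-36)**2 = 1/776 + 1296 = 1005697/776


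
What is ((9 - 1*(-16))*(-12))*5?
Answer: -1500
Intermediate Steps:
((9 - 1*(-16))*(-12))*5 = ((9 + 16)*(-12))*5 = (25*(-12))*5 = -300*5 = -1500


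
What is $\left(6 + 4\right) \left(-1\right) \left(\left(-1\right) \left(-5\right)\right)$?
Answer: $-50$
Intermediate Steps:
$\left(6 + 4\right) \left(-1\right) \left(\left(-1\right) \left(-5\right)\right) = 10 \left(-1\right) 5 = \left(-10\right) 5 = -50$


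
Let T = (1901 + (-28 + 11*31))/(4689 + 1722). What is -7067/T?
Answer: -15102179/738 ≈ -20464.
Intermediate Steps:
T = 738/2137 (T = (1901 + (-28 + 341))/6411 = (1901 + 313)*(1/6411) = 2214*(1/6411) = 738/2137 ≈ 0.34534)
-7067/T = -7067/738/2137 = -7067*2137/738 = -15102179/738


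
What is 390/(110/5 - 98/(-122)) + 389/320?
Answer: 627223/34240 ≈ 18.318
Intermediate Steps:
390/(110/5 - 98/(-122)) + 389/320 = 390/(110*(⅕) - 98*(-1/122)) + 389*(1/320) = 390/(22 + 49/61) + 389/320 = 390/(1391/61) + 389/320 = 390*(61/1391) + 389/320 = 1830/107 + 389/320 = 627223/34240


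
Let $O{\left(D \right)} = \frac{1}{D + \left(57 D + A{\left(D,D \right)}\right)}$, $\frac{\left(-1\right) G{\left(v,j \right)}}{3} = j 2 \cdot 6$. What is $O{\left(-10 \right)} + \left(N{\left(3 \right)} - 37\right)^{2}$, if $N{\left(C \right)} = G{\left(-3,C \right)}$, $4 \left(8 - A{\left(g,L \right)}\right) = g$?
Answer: $\frac{23947473}{1139} \approx 21025.0$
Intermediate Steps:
$A{\left(g,L \right)} = 8 - \frac{g}{4}$
$G{\left(v,j \right)} = - 36 j$ ($G{\left(v,j \right)} = - 3 j 2 \cdot 6 = - 3 \cdot 2 j 6 = - 3 \cdot 12 j = - 36 j$)
$N{\left(C \right)} = - 36 C$
$O{\left(D \right)} = \frac{1}{8 + \frac{231 D}{4}}$ ($O{\left(D \right)} = \frac{1}{D + \left(57 D - \left(-8 + \frac{D}{4}\right)\right)} = \frac{1}{D + \left(8 + \frac{227 D}{4}\right)} = \frac{1}{8 + \frac{231 D}{4}}$)
$O{\left(-10 \right)} + \left(N{\left(3 \right)} - 37\right)^{2} = \frac{4}{32 + 231 \left(-10\right)} + \left(\left(-36\right) 3 - 37\right)^{2} = \frac{4}{32 - 2310} + \left(-108 - 37\right)^{2} = \frac{4}{-2278} + \left(-145\right)^{2} = 4 \left(- \frac{1}{2278}\right) + 21025 = - \frac{2}{1139} + 21025 = \frac{23947473}{1139}$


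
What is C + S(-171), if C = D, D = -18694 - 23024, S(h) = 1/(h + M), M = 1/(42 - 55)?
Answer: -92780845/2224 ≈ -41718.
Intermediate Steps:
M = -1/13 (M = 1/(-13) = -1/13 ≈ -0.076923)
S(h) = 1/(-1/13 + h) (S(h) = 1/(h - 1/13) = 1/(-1/13 + h))
D = -41718
C = -41718
C + S(-171) = -41718 + 13/(-1 + 13*(-171)) = -41718 + 13/(-1 - 2223) = -41718 + 13/(-2224) = -41718 + 13*(-1/2224) = -41718 - 13/2224 = -92780845/2224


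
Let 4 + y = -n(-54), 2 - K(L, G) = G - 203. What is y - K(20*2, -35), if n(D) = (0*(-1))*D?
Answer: -244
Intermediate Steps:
K(L, G) = 205 - G (K(L, G) = 2 - (G - 203) = 2 - (-203 + G) = 2 + (203 - G) = 205 - G)
n(D) = 0 (n(D) = 0*D = 0)
y = -4 (y = -4 - 1*0 = -4 + 0 = -4)
y - K(20*2, -35) = -4 - (205 - 1*(-35)) = -4 - (205 + 35) = -4 - 1*240 = -4 - 240 = -244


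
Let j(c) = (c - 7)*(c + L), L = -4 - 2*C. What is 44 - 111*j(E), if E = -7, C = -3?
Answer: -7726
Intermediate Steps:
L = 2 (L = -4 - 2*(-3) = -4 + 6 = 2)
j(c) = (-7 + c)*(2 + c) (j(c) = (c - 7)*(c + 2) = (-7 + c)*(2 + c))
44 - 111*j(E) = 44 - 111*(-14 + (-7)² - 5*(-7)) = 44 - 111*(-14 + 49 + 35) = 44 - 111*70 = 44 - 7770 = -7726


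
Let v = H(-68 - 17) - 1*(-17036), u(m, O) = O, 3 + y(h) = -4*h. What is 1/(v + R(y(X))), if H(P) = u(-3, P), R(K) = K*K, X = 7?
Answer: 1/17912 ≈ 5.5828e-5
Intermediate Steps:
y(h) = -3 - 4*h
R(K) = K**2
H(P) = P
v = 16951 (v = (-68 - 17) - 1*(-17036) = -85 + 17036 = 16951)
1/(v + R(y(X))) = 1/(16951 + (-3 - 4*7)**2) = 1/(16951 + (-3 - 28)**2) = 1/(16951 + (-31)**2) = 1/(16951 + 961) = 1/17912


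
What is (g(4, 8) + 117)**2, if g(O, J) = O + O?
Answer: 15625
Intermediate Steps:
g(O, J) = 2*O
(g(4, 8) + 117)**2 = (2*4 + 117)**2 = (8 + 117)**2 = 125**2 = 15625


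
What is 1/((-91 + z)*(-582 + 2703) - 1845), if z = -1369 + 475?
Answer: -1/2091030 ≈ -4.7823e-7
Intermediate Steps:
z = -894
1/((-91 + z)*(-582 + 2703) - 1845) = 1/((-91 - 894)*(-582 + 2703) - 1845) = 1/(-985*2121 - 1845) = 1/(-2089185 - 1845) = 1/(-2091030) = -1/2091030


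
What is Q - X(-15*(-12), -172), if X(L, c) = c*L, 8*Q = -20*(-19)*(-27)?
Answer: 59355/2 ≈ 29678.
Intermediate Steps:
Q = -2565/2 (Q = (-20*(-19)*(-27))/8 = (380*(-27))/8 = (⅛)*(-10260) = -2565/2 ≈ -1282.5)
X(L, c) = L*c
Q - X(-15*(-12), -172) = -2565/2 - (-15*(-12))*(-172) = -2565/2 - 180*(-172) = -2565/2 - 1*(-30960) = -2565/2 + 30960 = 59355/2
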